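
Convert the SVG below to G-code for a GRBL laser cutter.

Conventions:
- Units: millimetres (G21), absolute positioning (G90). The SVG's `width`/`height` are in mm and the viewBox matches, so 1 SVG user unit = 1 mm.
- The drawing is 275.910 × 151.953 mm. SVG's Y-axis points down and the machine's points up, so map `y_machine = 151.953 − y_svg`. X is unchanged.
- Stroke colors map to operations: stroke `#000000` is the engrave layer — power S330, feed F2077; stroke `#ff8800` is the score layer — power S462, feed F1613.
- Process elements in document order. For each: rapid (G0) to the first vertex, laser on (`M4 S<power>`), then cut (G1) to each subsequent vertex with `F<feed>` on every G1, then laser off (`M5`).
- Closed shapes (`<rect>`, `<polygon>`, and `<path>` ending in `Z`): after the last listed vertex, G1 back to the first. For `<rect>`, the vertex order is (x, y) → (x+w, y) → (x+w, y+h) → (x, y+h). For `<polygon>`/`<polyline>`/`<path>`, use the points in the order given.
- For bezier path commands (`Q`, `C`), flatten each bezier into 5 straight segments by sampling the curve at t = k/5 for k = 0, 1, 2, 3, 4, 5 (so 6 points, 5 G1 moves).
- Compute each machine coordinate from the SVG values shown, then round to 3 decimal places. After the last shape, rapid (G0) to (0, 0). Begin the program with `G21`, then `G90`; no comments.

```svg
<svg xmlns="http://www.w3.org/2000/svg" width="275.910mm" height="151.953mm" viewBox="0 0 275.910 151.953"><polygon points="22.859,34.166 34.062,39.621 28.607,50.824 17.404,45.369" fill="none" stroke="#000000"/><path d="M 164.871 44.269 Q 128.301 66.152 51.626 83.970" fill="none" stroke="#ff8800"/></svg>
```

G21
G90
G0 X22.859 Y117.787
M4 S330
G1 X34.062 Y112.332 F2077
G1 X28.607 Y101.129 F2077
G1 X17.404 Y106.584 F2077
G1 X22.859 Y117.787 F2077
M5
G0 X164.871 Y107.684
M4 S462
G1 X148.639 Y99.093 F1613
G1 X129.198 Y90.828 F1613
G1 X106.549 Y82.888 F1613
G1 X80.692 Y75.273 F1613
G1 X51.626 Y67.983 F1613
M5
G0 X0.000 Y0.000

Since the viewBox matches the mm dimensions, user units are millimetres directly. The only transform is the Y-flip y_m = 151.953 − y_svg.

Shape 1 is a regular polygon drawn with `<polygon>`. Its stroke #000000 means engrave at S330, F2077. After flipping Y the toolpath is (22.859,117.787) → (34.062,112.332) → (28.607,101.129) → (17.404,106.584) → (22.859,117.787), returning to the start.

Shape 2 is a quadratic bezier drawn with `<path>`. Its stroke #ff8800 means score at S462, F1613. After flipping Y the toolpath is (164.871,107.684) → (148.639,99.093) → (129.198,90.828) → (106.549,82.888) → (80.692,75.273) → (51.626,67.983).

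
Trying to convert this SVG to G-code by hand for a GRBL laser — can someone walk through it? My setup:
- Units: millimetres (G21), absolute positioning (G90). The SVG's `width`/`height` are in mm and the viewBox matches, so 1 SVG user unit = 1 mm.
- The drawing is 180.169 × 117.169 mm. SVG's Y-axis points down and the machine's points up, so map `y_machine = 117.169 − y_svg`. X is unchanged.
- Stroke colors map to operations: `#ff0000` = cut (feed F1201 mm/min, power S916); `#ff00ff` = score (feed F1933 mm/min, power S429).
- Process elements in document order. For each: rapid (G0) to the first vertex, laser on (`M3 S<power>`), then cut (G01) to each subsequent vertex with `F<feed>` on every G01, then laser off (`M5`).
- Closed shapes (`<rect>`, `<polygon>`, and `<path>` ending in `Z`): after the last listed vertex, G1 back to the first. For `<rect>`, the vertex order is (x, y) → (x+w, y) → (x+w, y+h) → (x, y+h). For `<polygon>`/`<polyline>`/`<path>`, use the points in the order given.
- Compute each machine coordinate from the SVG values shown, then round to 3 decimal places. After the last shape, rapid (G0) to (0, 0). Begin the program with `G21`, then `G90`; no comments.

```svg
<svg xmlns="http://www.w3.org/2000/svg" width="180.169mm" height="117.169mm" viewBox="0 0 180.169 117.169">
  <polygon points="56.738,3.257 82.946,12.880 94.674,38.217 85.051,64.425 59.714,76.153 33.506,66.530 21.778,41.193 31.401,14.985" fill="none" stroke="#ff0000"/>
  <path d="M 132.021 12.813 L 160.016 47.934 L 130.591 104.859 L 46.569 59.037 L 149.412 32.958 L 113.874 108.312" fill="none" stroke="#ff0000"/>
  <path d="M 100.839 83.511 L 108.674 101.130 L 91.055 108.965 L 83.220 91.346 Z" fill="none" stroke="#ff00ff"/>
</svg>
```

1 u = 1 mm; y_m = 117.169 − y.

[1] `<polygon>` regular polygon, #ff0000→cut S916 F1201: (56.738,113.912) → (82.946,104.289) → (94.674,78.952) → (85.051,52.744) → (59.714,41.016) → (33.506,50.639) → (21.778,75.976) → (31.401,102.184) → (56.738,113.912) (closed)

[2] `<path>` open polyline, #ff0000→cut S916 F1201: (132.021,104.356) → (160.016,69.235) → (130.591,12.310) → (46.569,58.132) → (149.412,84.211) → (113.874,8.857)

[3] `<path>` regular polygon, #ff00ff→score S429 F1933: (100.839,33.658) → (108.674,16.039) → (91.055,8.204) → (83.220,25.823) → (100.839,33.658) (closed)

G21
G90
G0 X56.738 Y113.912
M3 S916
G01 X82.946 Y104.289 F1201
G01 X94.674 Y78.952 F1201
G01 X85.051 Y52.744 F1201
G01 X59.714 Y41.016 F1201
G01 X33.506 Y50.639 F1201
G01 X21.778 Y75.976 F1201
G01 X31.401 Y102.184 F1201
G01 X56.738 Y113.912 F1201
M5
G0 X132.021 Y104.356
M3 S916
G01 X160.016 Y69.235 F1201
G01 X130.591 Y12.310 F1201
G01 X46.569 Y58.132 F1201
G01 X149.412 Y84.211 F1201
G01 X113.874 Y8.857 F1201
M5
G0 X100.839 Y33.658
M3 S429
G01 X108.674 Y16.039 F1933
G01 X91.055 Y8.204 F1933
G01 X83.220 Y25.823 F1933
G01 X100.839 Y33.658 F1933
M5
G0 X0.000 Y0.000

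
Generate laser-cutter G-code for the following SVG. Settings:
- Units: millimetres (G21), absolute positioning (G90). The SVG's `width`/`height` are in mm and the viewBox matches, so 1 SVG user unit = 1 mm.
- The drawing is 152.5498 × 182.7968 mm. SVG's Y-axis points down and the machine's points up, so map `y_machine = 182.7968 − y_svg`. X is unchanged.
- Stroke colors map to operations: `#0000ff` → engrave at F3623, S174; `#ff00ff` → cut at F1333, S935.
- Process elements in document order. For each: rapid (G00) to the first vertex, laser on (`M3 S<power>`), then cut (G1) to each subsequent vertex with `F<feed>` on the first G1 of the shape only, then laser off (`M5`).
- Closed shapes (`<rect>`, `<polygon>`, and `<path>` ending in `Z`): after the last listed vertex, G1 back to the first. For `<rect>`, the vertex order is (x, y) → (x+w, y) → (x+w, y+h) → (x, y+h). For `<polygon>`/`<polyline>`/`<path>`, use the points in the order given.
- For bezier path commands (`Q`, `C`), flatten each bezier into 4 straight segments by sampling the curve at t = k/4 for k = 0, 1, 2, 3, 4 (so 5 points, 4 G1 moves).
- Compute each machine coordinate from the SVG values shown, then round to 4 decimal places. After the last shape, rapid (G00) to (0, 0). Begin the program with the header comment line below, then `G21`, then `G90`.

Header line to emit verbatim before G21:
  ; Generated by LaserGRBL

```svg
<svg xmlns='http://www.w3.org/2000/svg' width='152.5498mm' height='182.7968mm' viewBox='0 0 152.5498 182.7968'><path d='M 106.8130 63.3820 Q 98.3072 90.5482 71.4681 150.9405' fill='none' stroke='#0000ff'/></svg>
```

viewBox `0 0 152.5498 182.7968` with mm width/height → 1 unit = 1 mm. Flip: y_m = 182.7968 − y_svg.

**Shape 1** — `<path>` quadratic bezier, stroke `#0000ff` → engrave (S174, F3623). Control points (SVG): P0=(106.8130,63.3820), P1=(98.3072,90.5482), P2=(71.4681,150.9405); sampled at t=k/4. Machine vertices: (106.8130,119.4148) → (101.4143,103.7551) → (93.7239,83.9421) → (83.7418,59.9758) → (71.4681,31.8563). Open path.

; Generated by LaserGRBL
G21
G90
G00 X106.8130 Y119.4148
M3 S174
G1 X101.4143 Y103.7551 F3623
G1 X93.7239 Y83.9421
G1 X83.7418 Y59.9758
G1 X71.4681 Y31.8563
M5
G00 X0.0000 Y0.0000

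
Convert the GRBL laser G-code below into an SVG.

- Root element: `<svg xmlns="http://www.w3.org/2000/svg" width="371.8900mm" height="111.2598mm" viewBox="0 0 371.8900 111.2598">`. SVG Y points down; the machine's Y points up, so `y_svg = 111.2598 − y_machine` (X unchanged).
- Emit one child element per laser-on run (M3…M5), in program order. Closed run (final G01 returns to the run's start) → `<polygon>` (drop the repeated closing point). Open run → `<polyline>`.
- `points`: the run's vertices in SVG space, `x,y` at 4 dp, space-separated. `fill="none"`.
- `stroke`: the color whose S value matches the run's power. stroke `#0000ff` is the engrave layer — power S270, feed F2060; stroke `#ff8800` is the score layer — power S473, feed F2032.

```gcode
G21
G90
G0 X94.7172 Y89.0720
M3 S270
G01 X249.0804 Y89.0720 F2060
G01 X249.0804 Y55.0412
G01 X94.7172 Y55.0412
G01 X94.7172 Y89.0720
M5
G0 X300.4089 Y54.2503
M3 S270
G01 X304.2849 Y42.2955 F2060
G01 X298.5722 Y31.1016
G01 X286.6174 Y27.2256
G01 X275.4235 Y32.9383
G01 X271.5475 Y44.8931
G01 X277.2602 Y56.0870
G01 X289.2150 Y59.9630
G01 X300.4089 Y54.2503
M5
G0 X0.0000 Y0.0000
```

<svg xmlns="http://www.w3.org/2000/svg" width="371.8900mm" height="111.2598mm" viewBox="0 0 371.8900 111.2598">
  <polygon points="94.7172,22.1878 249.0804,22.1878 249.0804,56.2186 94.7172,56.2186" fill="none" stroke="#0000ff"/>
  <polygon points="300.4089,57.0095 304.2849,68.9643 298.5722,80.1582 286.6174,84.0342 275.4235,78.3215 271.5475,66.3667 277.2602,55.1728 289.2150,51.2968" fill="none" stroke="#0000ff"/>
</svg>

Machine Y-up, SVG Y-down with viewBox height 111.2598, so y_svg = 111.2598 − y_machine; X carries over. Every run uses S270, so all elements get stroke `#0000ff` (engrave).

Run 1: The run returns to its start, so emit a `<polygon>` with points (Y-flipped): 94.7172,22.1878 249.0804,22.1878 249.0804,56.2186 94.7172,56.2186.

Run 2: The run returns to its start, so emit a `<polygon>` with points (Y-flipped): 300.4089,57.0095 304.2849,68.9643 298.5722,80.1582 286.6174,84.0342 275.4235,78.3215 271.5475,66.3667 277.2602,55.1728 289.2150,51.2968.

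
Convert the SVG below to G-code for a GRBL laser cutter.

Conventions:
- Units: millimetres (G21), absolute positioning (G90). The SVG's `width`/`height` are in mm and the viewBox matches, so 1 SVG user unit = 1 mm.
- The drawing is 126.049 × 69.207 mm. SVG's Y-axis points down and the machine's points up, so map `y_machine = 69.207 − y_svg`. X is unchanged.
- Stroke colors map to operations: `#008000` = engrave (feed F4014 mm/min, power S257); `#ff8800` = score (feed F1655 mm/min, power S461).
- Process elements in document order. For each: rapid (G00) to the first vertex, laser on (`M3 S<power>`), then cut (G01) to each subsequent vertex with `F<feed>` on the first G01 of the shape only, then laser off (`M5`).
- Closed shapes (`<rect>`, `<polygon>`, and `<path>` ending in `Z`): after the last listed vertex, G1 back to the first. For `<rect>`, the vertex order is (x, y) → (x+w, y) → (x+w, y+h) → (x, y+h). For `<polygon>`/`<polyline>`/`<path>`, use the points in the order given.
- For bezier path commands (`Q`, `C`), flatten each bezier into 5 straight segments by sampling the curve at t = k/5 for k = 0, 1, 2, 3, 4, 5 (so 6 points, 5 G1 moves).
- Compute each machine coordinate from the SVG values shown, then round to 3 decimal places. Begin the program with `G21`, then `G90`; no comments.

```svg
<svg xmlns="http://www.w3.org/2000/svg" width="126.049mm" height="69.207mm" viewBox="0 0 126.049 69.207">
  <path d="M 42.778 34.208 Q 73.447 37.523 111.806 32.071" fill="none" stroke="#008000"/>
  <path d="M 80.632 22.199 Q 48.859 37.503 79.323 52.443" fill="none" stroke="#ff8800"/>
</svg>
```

G21
G90
G00 X42.778 Y34.999
M3 S257
G01 X55.353 Y34.024 F4014
G01 X68.544 Y33.750
G01 X82.349 Y34.177
G01 X96.770 Y35.306
G01 X111.806 Y37.136
M5
G00 X80.632 Y47.008
M3 S461
G01 X70.412 Y40.901 F1655
G01 X65.172 Y34.823
G01 X64.910 Y28.774
G01 X69.627 Y22.755
G01 X79.323 Y16.764
M5

1 u = 1 mm; y_m = 69.207 − y.

[1] `<path>` quadratic bezier, #008000→engrave S257 F4014: (42.778,34.999) → (55.353,34.024) → (68.544,33.750) → (82.349,34.177) → (96.770,35.306) → (111.806,37.136)

[2] `<path>` quadratic bezier, #ff8800→score S461 F1655: (80.632,47.008) → (70.412,40.901) → (65.172,34.823) → (64.910,28.774) → (69.627,22.755) → (79.323,16.764)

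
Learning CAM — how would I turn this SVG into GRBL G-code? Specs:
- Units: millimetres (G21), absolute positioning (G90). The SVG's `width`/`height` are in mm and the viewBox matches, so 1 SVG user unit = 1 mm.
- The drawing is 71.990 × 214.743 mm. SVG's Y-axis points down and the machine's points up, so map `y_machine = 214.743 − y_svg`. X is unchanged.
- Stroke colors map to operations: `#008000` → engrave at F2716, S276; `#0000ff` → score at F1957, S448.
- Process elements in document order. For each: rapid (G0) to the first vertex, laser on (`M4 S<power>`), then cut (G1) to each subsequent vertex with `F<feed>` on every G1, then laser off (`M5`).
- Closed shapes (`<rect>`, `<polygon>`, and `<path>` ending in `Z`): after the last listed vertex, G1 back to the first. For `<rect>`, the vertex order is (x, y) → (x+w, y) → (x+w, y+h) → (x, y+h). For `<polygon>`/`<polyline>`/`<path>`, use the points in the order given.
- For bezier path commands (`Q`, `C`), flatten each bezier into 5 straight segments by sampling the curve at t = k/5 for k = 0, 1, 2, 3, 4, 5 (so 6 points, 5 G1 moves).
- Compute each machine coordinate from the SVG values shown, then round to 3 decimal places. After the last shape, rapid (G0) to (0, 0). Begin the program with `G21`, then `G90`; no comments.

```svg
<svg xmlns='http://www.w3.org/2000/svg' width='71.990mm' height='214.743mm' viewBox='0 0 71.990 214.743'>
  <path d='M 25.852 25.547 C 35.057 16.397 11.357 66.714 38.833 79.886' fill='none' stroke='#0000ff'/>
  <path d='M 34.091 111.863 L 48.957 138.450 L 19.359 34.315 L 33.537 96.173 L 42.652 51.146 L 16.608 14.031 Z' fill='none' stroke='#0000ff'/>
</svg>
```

Since the viewBox matches the mm dimensions, user units are millimetres directly. The only transform is the Y-flip y_m = 214.743 − y_svg.

Shape 1 is a cubic bezier drawn with `<path>`. Its stroke #0000ff means score at S448, F1957. After flipping Y the toolpath is (25.852,189.196) → (28.099,188.323) → (26.485,177.815) → (25.045,162.310) → (27.816,146.445) → (38.833,134.857).

Shape 2 is a closed polygon drawn with `<path>`. Its stroke #0000ff means score at S448, F1957. After flipping Y the toolpath is (34.091,102.880) → (48.957,76.293) → (19.359,180.428) → (33.537,118.570) → (42.652,163.597) → (16.608,200.712) → (34.091,102.880), returning to the start.

G21
G90
G0 X25.852 Y189.196
M4 S448
G1 X28.099 Y188.323 F1957
G1 X26.485 Y177.815 F1957
G1 X25.045 Y162.310 F1957
G1 X27.816 Y146.445 F1957
G1 X38.833 Y134.857 F1957
M5
G0 X34.091 Y102.880
M4 S448
G1 X48.957 Y76.293 F1957
G1 X19.359 Y180.428 F1957
G1 X33.537 Y118.570 F1957
G1 X42.652 Y163.597 F1957
G1 X16.608 Y200.712 F1957
G1 X34.091 Y102.880 F1957
M5
G0 X0.000 Y0.000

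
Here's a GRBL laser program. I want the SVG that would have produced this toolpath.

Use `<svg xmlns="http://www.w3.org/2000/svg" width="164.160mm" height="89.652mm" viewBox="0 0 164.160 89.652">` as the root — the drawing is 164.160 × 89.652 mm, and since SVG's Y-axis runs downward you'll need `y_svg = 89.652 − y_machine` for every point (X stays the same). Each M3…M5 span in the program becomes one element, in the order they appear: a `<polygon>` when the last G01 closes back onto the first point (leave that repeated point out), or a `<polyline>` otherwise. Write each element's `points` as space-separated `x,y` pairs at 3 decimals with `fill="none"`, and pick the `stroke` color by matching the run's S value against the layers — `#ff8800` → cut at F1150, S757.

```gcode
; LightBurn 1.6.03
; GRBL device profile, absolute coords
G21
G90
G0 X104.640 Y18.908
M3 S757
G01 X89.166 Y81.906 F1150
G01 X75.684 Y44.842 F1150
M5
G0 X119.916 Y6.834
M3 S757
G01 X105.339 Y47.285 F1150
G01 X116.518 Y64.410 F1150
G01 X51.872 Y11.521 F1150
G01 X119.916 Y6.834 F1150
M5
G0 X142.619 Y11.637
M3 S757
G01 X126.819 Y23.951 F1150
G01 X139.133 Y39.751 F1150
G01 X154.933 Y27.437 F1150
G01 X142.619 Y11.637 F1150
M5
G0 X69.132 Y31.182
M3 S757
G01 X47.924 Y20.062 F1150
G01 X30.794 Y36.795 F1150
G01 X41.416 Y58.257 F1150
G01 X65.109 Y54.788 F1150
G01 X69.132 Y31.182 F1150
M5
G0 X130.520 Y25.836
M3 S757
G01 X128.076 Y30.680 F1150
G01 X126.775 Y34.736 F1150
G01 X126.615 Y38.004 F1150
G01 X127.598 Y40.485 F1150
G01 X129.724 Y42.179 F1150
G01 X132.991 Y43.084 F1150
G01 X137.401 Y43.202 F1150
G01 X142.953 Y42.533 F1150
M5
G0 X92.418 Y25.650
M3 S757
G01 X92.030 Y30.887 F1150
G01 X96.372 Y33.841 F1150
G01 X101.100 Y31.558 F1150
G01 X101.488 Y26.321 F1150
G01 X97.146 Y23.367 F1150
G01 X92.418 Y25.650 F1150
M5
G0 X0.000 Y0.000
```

Each laser-on run becomes one SVG element. Flip Y back into SVG space with y_svg = 89.652 − y_machine. Every run uses S757, so all elements get stroke `#ff8800` (cut).

Run 1: The run is open, so emit a `<polyline>` with points (Y-flipped): 104.640,70.744 89.166,7.746 75.684,44.810.

Run 2: The run returns to its start, so emit a `<polygon>` with points (Y-flipped): 119.916,82.818 105.339,42.367 116.518,25.242 51.872,78.131.

Run 3: The run returns to its start, so emit a `<polygon>` with points (Y-flipped): 142.619,78.015 126.819,65.701 139.133,49.901 154.933,62.215.

Run 4: The run returns to its start, so emit a `<polygon>` with points (Y-flipped): 69.132,58.470 47.924,69.590 30.794,52.857 41.416,31.395 65.109,34.864.

Run 5: The run is open, so emit a `<polyline>` with points (Y-flipped): 130.520,63.816 128.076,58.972 126.775,54.916 126.615,51.648 127.598,49.167 129.724,47.473 132.991,46.568 137.401,46.450 142.953,47.119.

Run 6: The run returns to its start, so emit a `<polygon>` with points (Y-flipped): 92.418,64.002 92.030,58.765 96.372,55.811 101.100,58.094 101.488,63.331 97.146,66.285.

<svg xmlns="http://www.w3.org/2000/svg" width="164.160mm" height="89.652mm" viewBox="0 0 164.160 89.652">
  <polyline points="104.640,70.744 89.166,7.746 75.684,44.810" fill="none" stroke="#ff8800"/>
  <polygon points="119.916,82.818 105.339,42.367 116.518,25.242 51.872,78.131" fill="none" stroke="#ff8800"/>
  <polygon points="142.619,78.015 126.819,65.701 139.133,49.901 154.933,62.215" fill="none" stroke="#ff8800"/>
  <polygon points="69.132,58.470 47.924,69.590 30.794,52.857 41.416,31.395 65.109,34.864" fill="none" stroke="#ff8800"/>
  <polyline points="130.520,63.816 128.076,58.972 126.775,54.916 126.615,51.648 127.598,49.167 129.724,47.473 132.991,46.568 137.401,46.450 142.953,47.119" fill="none" stroke="#ff8800"/>
  <polygon points="92.418,64.002 92.030,58.765 96.372,55.811 101.100,58.094 101.488,63.331 97.146,66.285" fill="none" stroke="#ff8800"/>
</svg>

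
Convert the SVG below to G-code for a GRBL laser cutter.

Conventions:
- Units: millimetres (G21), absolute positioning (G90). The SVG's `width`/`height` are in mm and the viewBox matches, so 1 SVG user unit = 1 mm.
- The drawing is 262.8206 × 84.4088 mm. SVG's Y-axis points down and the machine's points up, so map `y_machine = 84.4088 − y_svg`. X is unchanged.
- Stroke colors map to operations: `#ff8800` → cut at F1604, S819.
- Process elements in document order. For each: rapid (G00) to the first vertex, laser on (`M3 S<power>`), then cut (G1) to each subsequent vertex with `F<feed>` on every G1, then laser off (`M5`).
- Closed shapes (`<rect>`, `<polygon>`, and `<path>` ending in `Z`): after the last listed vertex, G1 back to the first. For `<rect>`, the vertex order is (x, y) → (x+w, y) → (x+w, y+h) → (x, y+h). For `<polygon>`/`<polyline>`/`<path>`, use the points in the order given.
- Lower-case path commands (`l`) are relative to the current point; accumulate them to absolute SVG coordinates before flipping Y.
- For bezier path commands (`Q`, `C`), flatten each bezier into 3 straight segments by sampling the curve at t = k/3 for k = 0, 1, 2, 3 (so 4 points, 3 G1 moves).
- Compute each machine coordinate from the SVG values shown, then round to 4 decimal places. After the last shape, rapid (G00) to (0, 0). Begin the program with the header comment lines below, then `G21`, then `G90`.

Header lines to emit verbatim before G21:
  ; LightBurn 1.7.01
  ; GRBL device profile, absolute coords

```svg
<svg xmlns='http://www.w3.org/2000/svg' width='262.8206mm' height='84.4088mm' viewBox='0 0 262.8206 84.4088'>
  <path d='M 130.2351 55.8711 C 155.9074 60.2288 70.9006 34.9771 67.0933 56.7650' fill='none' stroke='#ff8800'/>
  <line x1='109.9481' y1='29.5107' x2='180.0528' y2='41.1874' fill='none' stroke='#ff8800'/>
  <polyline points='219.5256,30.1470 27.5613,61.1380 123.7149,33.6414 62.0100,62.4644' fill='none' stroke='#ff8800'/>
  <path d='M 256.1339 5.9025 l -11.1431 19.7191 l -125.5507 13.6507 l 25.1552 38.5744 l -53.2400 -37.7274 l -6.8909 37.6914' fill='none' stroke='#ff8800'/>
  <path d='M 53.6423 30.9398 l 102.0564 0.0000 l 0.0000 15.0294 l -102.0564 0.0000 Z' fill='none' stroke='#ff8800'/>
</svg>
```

viewBox `0 0 262.8206 84.4088` with mm width/height → 1 unit = 1 mm. Flip: y_m = 84.4088 − y_svg.

**Shape 1** — `<path>` cubic bezier, stroke `#ff8800` → cut (S819, F1604). Control points (SVG): P0=(130.2351,55.8711), P1=(155.9074,60.2288), P2=(70.9006,34.9771), P3=(67.0933,56.7650); sampled at t=k/3. Machine vertices: (130.2351,28.5377) → (126.1210,31.2109) → (90.8605,36.5907) → (67.0933,27.6438). Open path.

**Shape 2** — `<line>` line segment, stroke `#ff8800` → cut (S819, F1604). Machine vertices: (109.9481,54.8981) → (180.0528,43.2214). Open path.

**Shape 3** — `<polyline>` open polyline, stroke `#ff8800` → cut (S819, F1604). Machine vertices: (219.5256,54.2618) → (27.5613,23.2708) → (123.7149,50.7674) → (62.0100,21.9444). Open path.

**Shape 4** — `<path>` open polyline, stroke `#ff8800` → cut (S819, F1604). Machine vertices: (256.1339,78.5063) → (244.9908,58.7872) → (119.4401,45.1365) → (144.5953,6.5621) → (91.3553,44.2895) → (84.4644,6.5981). Open path.

**Shape 5** — `<path>` rectangle, stroke `#ff8800` → cut (S819, F1604). Machine vertices: (53.6423,53.4690) → (155.6987,53.4690) → (155.6987,38.4396) → (53.6423,38.4396) → (53.6423,53.4690). Closed: final G1 returns to the first vertex.

; LightBurn 1.7.01
; GRBL device profile, absolute coords
G21
G90
G00 X130.2351 Y28.5377
M3 S819
G1 X126.1210 Y31.2109 F1604
G1 X90.8605 Y36.5907 F1604
G1 X67.0933 Y27.6438 F1604
M5
G00 X109.9481 Y54.8981
M3 S819
G1 X180.0528 Y43.2214 F1604
M5
G00 X219.5256 Y54.2618
M3 S819
G1 X27.5613 Y23.2708 F1604
G1 X123.7149 Y50.7674 F1604
G1 X62.0100 Y21.9444 F1604
M5
G00 X256.1339 Y78.5063
M3 S819
G1 X244.9908 Y58.7872 F1604
G1 X119.4401 Y45.1365 F1604
G1 X144.5953 Y6.5621 F1604
G1 X91.3553 Y44.2895 F1604
G1 X84.4644 Y6.5981 F1604
M5
G00 X53.6423 Y53.4690
M3 S819
G1 X155.6987 Y53.4690 F1604
G1 X155.6987 Y38.4396 F1604
G1 X53.6423 Y38.4396 F1604
G1 X53.6423 Y53.4690 F1604
M5
G00 X0.0000 Y0.0000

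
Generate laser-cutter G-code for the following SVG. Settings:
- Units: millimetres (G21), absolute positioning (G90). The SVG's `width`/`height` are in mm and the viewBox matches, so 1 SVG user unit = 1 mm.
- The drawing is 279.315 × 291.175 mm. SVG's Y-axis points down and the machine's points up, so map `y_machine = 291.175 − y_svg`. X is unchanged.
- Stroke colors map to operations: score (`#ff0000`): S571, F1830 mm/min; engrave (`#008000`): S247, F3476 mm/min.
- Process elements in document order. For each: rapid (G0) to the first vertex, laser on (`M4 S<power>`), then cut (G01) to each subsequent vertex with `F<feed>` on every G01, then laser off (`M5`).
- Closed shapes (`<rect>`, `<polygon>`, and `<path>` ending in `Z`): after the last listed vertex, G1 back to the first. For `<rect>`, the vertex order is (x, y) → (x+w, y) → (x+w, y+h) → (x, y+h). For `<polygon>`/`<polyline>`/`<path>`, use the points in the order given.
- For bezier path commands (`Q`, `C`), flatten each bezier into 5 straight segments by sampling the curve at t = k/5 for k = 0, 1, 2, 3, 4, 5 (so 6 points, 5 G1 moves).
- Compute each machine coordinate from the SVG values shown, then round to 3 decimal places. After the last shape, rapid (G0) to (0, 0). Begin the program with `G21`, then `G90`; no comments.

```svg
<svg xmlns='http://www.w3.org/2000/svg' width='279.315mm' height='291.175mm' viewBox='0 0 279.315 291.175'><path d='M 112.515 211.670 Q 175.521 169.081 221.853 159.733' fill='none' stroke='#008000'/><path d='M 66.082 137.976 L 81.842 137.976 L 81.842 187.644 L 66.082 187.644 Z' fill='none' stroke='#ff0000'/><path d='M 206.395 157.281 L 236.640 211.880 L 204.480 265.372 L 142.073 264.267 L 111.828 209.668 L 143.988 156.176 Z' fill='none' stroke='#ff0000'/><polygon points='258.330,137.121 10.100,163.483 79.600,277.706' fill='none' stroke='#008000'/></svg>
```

G21
G90
G0 X112.515 Y79.505
M4 S247
G01 X137.050 Y95.211 F3476
G01 X160.252 Y108.258 F3476
G01 X182.120 Y118.645 F3476
G01 X202.653 Y126.373 F3476
G01 X221.853 Y131.442 F3476
M5
G0 X66.082 Y153.199
M4 S571
G01 X81.842 Y153.199 F1830
G01 X81.842 Y103.531 F1830
G01 X66.082 Y103.531 F1830
G01 X66.082 Y153.199 F1830
M5
G0 X206.395 Y133.894
M4 S571
G01 X236.640 Y79.295 F1830
G01 X204.480 Y25.803 F1830
G01 X142.073 Y26.908 F1830
G01 X111.828 Y81.507 F1830
G01 X143.988 Y134.999 F1830
G01 X206.395 Y133.894 F1830
M5
G0 X258.330 Y154.054
M4 S247
G01 X10.100 Y127.692 F3476
G01 X79.600 Y13.469 F3476
G01 X258.330 Y154.054 F3476
M5
G0 X0.000 Y0.000

viewBox `0 0 279.315 291.175` with mm width/height → 1 unit = 1 mm. Flip: y_m = 291.175 − y_svg.

**Shape 1** — `<path>` quadratic bezier, stroke `#008000` → engrave (S247, F3476). Control points (SVG): P0=(112.515,211.670), P1=(175.521,169.081), P2=(221.853,159.733); sampled at t=k/5. Machine vertices: (112.515,79.505) → (137.050,95.211) → (160.252,108.258) → (182.120,118.645) → (202.653,126.373) → (221.853,131.442). Open path.

**Shape 2** — `<path>` rectangle, stroke `#ff0000` → score (S571, F1830). Machine vertices: (66.082,153.199) → (81.842,153.199) → (81.842,103.531) → (66.082,103.531) → (66.082,153.199). Closed: final G1 returns to the first vertex.

**Shape 3** — `<path>` regular polygon, stroke `#ff0000` → score (S571, F1830). Machine vertices: (206.395,133.894) → (236.640,79.295) → (204.480,25.803) → (142.073,26.908) → (111.828,81.507) → (143.988,134.999) → (206.395,133.894). Closed: final G1 returns to the first vertex.

**Shape 4** — `<polygon>` closed polygon, stroke `#008000` → engrave (S247, F3476). Machine vertices: (258.330,154.054) → (10.100,127.692) → (79.600,13.469) → (258.330,154.054). Closed: final G1 returns to the first vertex.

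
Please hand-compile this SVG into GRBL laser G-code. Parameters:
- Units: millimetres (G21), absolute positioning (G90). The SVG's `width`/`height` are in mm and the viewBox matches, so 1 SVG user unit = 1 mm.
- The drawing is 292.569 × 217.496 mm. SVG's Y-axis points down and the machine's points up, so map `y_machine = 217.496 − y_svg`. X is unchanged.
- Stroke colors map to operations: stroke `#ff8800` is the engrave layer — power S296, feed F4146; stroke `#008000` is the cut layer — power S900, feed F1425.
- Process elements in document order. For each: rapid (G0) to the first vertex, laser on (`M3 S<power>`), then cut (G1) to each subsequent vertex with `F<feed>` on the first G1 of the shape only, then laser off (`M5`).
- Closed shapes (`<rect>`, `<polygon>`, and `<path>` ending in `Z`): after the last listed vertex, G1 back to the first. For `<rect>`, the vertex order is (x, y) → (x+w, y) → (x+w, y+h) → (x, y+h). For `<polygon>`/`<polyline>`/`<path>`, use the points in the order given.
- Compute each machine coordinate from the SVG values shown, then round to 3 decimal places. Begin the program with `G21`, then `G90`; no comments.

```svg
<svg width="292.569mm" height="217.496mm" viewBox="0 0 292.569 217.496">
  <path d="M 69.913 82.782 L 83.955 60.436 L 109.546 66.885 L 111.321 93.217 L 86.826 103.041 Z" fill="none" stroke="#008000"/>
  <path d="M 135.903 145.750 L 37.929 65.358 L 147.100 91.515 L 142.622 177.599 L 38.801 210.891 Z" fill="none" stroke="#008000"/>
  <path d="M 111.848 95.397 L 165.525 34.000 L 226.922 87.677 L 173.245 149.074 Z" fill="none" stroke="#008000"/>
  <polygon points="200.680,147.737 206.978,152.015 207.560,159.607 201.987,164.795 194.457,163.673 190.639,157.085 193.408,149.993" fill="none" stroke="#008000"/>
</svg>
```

G21
G90
G0 X69.913 Y134.714
M3 S900
G1 X83.955 Y157.060 F1425
G1 X109.546 Y150.611
G1 X111.321 Y124.279
G1 X86.826 Y114.455
G1 X69.913 Y134.714
M5
G0 X135.903 Y71.746
M3 S900
G1 X37.929 Y152.138 F1425
G1 X147.100 Y125.981
G1 X142.622 Y39.897
G1 X38.801 Y6.605
G1 X135.903 Y71.746
M5
G0 X111.848 Y122.099
M3 S900
G1 X165.525 Y183.496 F1425
G1 X226.922 Y129.819
G1 X173.245 Y68.422
G1 X111.848 Y122.099
M5
G0 X200.680 Y69.759
M3 S900
G1 X206.978 Y65.481 F1425
G1 X207.560 Y57.889
G1 X201.987 Y52.701
G1 X194.457 Y53.823
G1 X190.639 Y60.411
G1 X193.408 Y67.503
G1 X200.680 Y69.759
M5

Since the viewBox matches the mm dimensions, user units are millimetres directly. The only transform is the Y-flip y_m = 217.496 − y_svg.

Shape 1 is a regular polygon drawn with `<path>`. Its stroke #008000 means cut at S900, F1425. After flipping Y the toolpath is (69.913,134.714) → (83.955,157.060) → (109.546,150.611) → (111.321,124.279) → (86.826,114.455) → (69.913,134.714), returning to the start.

Shape 2 is a closed polygon drawn with `<path>`. Its stroke #008000 means cut at S900, F1425. After flipping Y the toolpath is (135.903,71.746) → (37.929,152.138) → (147.100,125.981) → (142.622,39.897) → (38.801,6.605) → (135.903,71.746), returning to the start.

Shape 3 is a regular polygon drawn with `<path>`. Its stroke #008000 means cut at S900, F1425. After flipping Y the toolpath is (111.848,122.099) → (165.525,183.496) → (226.922,129.819) → (173.245,68.422) → (111.848,122.099), returning to the start.

Shape 4 is a regular polygon drawn with `<polygon>`. Its stroke #008000 means cut at S900, F1425. After flipping Y the toolpath is (200.680,69.759) → (206.978,65.481) → (207.560,57.889) → (201.987,52.701) → (194.457,53.823) → (190.639,60.411) → (193.408,67.503) → (200.680,69.759), returning to the start.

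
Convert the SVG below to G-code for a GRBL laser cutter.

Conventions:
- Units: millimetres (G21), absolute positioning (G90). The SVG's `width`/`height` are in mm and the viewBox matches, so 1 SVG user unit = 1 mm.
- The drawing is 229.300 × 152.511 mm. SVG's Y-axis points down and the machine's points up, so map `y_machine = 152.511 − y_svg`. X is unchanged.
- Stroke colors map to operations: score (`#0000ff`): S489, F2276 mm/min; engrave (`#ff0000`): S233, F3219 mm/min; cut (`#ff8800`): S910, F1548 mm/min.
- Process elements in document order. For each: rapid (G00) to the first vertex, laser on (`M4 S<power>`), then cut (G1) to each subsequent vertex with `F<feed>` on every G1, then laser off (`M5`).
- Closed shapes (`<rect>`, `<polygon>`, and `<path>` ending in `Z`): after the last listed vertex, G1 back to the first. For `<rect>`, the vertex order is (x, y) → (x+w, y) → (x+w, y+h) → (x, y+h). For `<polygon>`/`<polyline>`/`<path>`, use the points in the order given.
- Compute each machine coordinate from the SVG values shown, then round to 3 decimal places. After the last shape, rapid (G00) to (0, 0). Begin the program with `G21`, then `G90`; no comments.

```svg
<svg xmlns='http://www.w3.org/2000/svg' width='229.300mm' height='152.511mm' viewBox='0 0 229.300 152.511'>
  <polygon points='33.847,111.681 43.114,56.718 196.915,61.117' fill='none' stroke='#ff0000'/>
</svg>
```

G21
G90
G00 X33.847 Y40.830
M4 S233
G1 X43.114 Y95.793 F3219
G1 X196.915 Y91.394 F3219
G1 X33.847 Y40.830 F3219
M5
G00 X0.000 Y0.000

1 u = 1 mm; y_m = 152.511 − y.

[1] `<polygon>` closed polygon, #ff0000→engrave S233 F3219: (33.847,40.830) → (43.114,95.793) → (196.915,91.394) → (33.847,40.830) (closed)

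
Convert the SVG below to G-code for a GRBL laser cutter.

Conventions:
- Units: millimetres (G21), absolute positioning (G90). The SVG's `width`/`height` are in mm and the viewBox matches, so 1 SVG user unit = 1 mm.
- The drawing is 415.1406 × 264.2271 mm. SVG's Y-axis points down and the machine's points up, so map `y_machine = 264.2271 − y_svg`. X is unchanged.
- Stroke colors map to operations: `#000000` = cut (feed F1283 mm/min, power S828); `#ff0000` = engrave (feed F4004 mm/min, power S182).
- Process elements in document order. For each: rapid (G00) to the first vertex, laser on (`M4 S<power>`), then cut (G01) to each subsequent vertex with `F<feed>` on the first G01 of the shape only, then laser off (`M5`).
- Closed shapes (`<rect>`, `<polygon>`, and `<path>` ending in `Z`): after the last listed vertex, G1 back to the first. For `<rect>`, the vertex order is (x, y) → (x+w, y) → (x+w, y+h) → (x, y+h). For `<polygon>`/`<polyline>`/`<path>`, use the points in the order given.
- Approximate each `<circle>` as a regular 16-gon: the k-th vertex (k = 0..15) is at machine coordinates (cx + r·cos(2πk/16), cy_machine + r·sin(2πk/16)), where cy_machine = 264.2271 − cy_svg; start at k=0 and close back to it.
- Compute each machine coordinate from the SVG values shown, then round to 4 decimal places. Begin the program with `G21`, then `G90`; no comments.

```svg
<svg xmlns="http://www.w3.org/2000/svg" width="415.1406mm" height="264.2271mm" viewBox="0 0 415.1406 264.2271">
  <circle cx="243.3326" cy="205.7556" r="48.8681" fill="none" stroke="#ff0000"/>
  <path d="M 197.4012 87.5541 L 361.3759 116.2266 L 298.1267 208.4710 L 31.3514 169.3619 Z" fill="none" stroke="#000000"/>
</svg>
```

G21
G90
G00 X292.2007 Y58.4715
M4 S182
G01 X288.4808 Y77.1725 F4004
G01 X277.8876 Y93.0265
G01 X262.0336 Y103.6197
G01 X243.3326 Y107.3396
G01 X224.6316 Y103.6197
G01 X208.7776 Y93.0265
G01 X198.1844 Y77.1725
G01 X194.4645 Y58.4715
G01 X198.1844 Y39.7705
G01 X208.7776 Y23.9165
G01 X224.6316 Y13.3233
G01 X243.3326 Y9.6034
G01 X262.0336 Y13.3233
G01 X277.8876 Y23.9165
G01 X288.4808 Y39.7705
G01 X292.2007 Y58.4715
M5
G00 X197.4012 Y176.6730
M4 S828
G01 X361.3759 Y148.0005 F1283
G01 X298.1267 Y55.7561
G01 X31.3514 Y94.8652
G01 X197.4012 Y176.6730
M5

1 u = 1 mm; y_m = 264.2271 − y.

[1] `<circle>` circle, #ff0000→engrave S182 F4004: (292.2007,58.4715) → (288.4808,77.1725) → (277.8876,93.0265) → (262.0336,103.6197) → (243.3326,107.3396) → (224.6316,103.6197) → (208.7776,93.0265) → (198.1844,77.1725) → (194.4645,58.4715) → (198.1844,39.7705) → (208.7776,23.9165) → (224.6316,13.3233) → (243.3326,9.6034) → (262.0336,13.3233) → (277.8876,23.9165) → (288.4808,39.7705) → (292.2007,58.4715) (closed)

[2] `<path>` closed polygon, #000000→cut S828 F1283: (197.4012,176.6730) → (361.3759,148.0005) → (298.1267,55.7561) → (31.3514,94.8652) → (197.4012,176.6730) (closed)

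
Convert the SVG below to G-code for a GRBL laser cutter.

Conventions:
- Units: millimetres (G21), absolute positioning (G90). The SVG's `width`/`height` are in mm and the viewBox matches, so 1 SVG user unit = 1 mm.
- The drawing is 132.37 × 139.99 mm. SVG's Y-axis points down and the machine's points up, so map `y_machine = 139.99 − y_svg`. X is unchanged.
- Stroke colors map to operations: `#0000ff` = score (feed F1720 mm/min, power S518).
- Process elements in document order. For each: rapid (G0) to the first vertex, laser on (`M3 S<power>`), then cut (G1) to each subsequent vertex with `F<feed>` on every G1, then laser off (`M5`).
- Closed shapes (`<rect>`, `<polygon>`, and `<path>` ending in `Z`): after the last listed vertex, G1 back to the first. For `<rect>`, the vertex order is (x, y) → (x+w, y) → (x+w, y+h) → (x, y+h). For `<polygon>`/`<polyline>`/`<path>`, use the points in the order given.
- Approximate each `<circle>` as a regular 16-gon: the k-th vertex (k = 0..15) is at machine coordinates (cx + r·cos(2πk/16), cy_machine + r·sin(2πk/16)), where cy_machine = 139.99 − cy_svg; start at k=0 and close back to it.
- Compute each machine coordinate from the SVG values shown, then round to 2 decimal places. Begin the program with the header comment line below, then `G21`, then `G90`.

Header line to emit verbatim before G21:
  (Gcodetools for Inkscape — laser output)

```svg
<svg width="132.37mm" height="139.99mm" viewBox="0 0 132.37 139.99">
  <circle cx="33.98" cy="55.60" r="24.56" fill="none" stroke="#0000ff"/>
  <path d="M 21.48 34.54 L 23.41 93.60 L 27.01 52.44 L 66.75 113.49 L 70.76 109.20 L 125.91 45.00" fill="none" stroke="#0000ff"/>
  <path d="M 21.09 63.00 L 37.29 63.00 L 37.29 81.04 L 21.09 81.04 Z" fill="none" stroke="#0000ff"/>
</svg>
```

1 u = 1 mm; y_m = 139.99 − y.

[1] `<circle>` circle, #0000ff→score S518 F1720: (58.54,84.39) → (56.67,93.79) → (51.35,101.76) → (43.38,107.08) → (33.98,108.95) → (24.58,107.08) → (16.61,101.76) → (11.29,93.79) → (9.42,84.39) → (11.29,74.99) → (16.61,67.02) → (24.58,61.70) → (33.98,59.83) → (43.38,61.70) → (51.35,67.02) → (56.67,74.99) → (58.54,84.39) (closed)

[2] `<path>` open polyline, #0000ff→score S518 F1720: (21.48,105.45) → (23.41,46.39) → (27.01,87.55) → (66.75,26.50) → (70.76,30.79) → (125.91,94.99)

[3] `<path>` rectangle, #0000ff→score S518 F1720: (21.09,76.99) → (37.29,76.99) → (37.29,58.95) → (21.09,58.95) → (21.09,76.99) (closed)

(Gcodetools for Inkscape — laser output)
G21
G90
G0 X58.54 Y84.39
M3 S518
G1 X56.67 Y93.79 F1720
G1 X51.35 Y101.76 F1720
G1 X43.38 Y107.08 F1720
G1 X33.98 Y108.95 F1720
G1 X24.58 Y107.08 F1720
G1 X16.61 Y101.76 F1720
G1 X11.29 Y93.79 F1720
G1 X9.42 Y84.39 F1720
G1 X11.29 Y74.99 F1720
G1 X16.61 Y67.02 F1720
G1 X24.58 Y61.70 F1720
G1 X33.98 Y59.83 F1720
G1 X43.38 Y61.70 F1720
G1 X51.35 Y67.02 F1720
G1 X56.67 Y74.99 F1720
G1 X58.54 Y84.39 F1720
M5
G0 X21.48 Y105.45
M3 S518
G1 X23.41 Y46.39 F1720
G1 X27.01 Y87.55 F1720
G1 X66.75 Y26.50 F1720
G1 X70.76 Y30.79 F1720
G1 X125.91 Y94.99 F1720
M5
G0 X21.09 Y76.99
M3 S518
G1 X37.29 Y76.99 F1720
G1 X37.29 Y58.95 F1720
G1 X21.09 Y58.95 F1720
G1 X21.09 Y76.99 F1720
M5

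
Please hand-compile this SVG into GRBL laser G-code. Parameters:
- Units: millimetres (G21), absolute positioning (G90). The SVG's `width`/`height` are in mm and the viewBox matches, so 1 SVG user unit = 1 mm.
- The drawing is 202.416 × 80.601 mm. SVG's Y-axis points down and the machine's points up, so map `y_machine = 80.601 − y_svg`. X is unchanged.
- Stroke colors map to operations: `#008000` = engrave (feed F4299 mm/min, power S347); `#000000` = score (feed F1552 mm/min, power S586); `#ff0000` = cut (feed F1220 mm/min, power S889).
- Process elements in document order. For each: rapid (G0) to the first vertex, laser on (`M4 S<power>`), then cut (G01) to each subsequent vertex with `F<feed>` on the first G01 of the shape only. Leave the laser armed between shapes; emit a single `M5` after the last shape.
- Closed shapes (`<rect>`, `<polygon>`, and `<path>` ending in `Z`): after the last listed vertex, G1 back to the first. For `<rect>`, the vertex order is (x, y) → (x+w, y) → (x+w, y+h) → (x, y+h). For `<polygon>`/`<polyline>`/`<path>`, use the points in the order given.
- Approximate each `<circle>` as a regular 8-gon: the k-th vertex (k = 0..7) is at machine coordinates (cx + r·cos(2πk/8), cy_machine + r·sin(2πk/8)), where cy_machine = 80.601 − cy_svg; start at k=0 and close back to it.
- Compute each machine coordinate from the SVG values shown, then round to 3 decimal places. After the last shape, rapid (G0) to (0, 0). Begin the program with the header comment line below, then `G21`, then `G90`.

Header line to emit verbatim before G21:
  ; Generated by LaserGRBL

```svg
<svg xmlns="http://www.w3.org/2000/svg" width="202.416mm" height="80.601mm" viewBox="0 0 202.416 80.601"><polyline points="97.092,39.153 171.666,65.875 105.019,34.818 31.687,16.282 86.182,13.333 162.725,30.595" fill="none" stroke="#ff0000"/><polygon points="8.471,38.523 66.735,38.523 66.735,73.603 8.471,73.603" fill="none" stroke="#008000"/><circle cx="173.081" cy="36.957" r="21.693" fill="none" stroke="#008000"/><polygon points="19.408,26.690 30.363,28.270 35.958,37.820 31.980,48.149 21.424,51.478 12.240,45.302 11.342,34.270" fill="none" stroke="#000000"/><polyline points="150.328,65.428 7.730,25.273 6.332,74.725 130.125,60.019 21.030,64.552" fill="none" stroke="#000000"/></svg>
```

; Generated by LaserGRBL
G21
G90
G0 X97.092 Y41.448
M4 S889
G01 X171.666 Y14.726 F1220
G01 X105.019 Y45.783
G01 X31.687 Y64.319
G01 X86.182 Y67.268
G01 X162.725 Y50.006
G0 X8.471 Y42.078
M4 S347
G01 X66.735 Y42.078 F4299
G01 X66.735 Y6.998
G01 X8.471 Y6.998
G01 X8.471 Y42.078
G0 X194.774 Y43.644
M4 S347
G01 X188.420 Y58.983 F4299
G01 X173.081 Y65.337
G01 X157.742 Y58.983
G01 X151.388 Y43.644
G01 X157.742 Y28.305
G01 X173.081 Y21.951
G01 X188.420 Y28.305
G01 X194.774 Y43.644
G0 X19.408 Y53.911
M4 S586
G01 X30.363 Y52.331 F1552
G01 X35.958 Y42.781
G01 X31.980 Y32.452
G01 X21.424 Y29.123
G01 X12.240 Y35.299
G01 X11.342 Y46.331
G01 X19.408 Y53.911
G0 X150.328 Y15.173
M4 S586
G01 X7.730 Y55.328 F1552
G01 X6.332 Y5.876
G01 X130.125 Y20.582
G01 X21.030 Y16.049
M5
G0 X0.000 Y0.000

Since the viewBox matches the mm dimensions, user units are millimetres directly. The only transform is the Y-flip y_m = 80.601 − y_svg.

Shape 1 is a open polyline drawn with `<polyline>`. Its stroke #ff0000 means cut at S889, F1220. After flipping Y the toolpath is (97.092,41.448) → (171.666,14.726) → (105.019,45.783) → (31.687,64.319) → (86.182,67.268) → (162.725,50.006).

Shape 2 is a rectangle drawn with `<polygon>`. Its stroke #008000 means engrave at S347, F4299. After flipping Y the toolpath is (8.471,42.078) → (66.735,42.078) → (66.735,6.998) → (8.471,6.998) → (8.471,42.078), returning to the start.

Shape 3 is a circle drawn with `<circle>`. Its stroke #008000 means engrave at S347, F4299. After flipping Y the toolpath is (194.774,43.644) → (188.420,58.983) → (173.081,65.337) → (157.742,58.983) → (151.388,43.644) → (157.742,28.305) → (173.081,21.951) → (188.420,28.305) → (194.774,43.644), returning to the start.

Shape 4 is a regular polygon drawn with `<polygon>`. Its stroke #000000 means score at S586, F1552. After flipping Y the toolpath is (19.408,53.911) → (30.363,52.331) → (35.958,42.781) → (31.980,32.452) → (21.424,29.123) → (12.240,35.299) → (11.342,46.331) → (19.408,53.911), returning to the start.

Shape 5 is a open polyline drawn with `<polyline>`. Its stroke #000000 means score at S586, F1552. After flipping Y the toolpath is (150.328,15.173) → (7.730,55.328) → (6.332,5.876) → (130.125,20.582) → (21.030,16.049).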